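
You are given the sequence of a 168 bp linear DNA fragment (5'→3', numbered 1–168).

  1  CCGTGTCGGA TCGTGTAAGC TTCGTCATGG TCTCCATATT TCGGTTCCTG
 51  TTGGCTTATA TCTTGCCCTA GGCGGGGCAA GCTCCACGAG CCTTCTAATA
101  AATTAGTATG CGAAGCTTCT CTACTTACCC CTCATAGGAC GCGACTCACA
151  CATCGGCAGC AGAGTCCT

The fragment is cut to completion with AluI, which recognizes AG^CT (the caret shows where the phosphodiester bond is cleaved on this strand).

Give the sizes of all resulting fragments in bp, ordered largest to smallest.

62, 53, 34, 19 bp

AluI sites (AGCT) start at positions 18, 80, 114.
AluI cuts after base 2 of each site, so after positions 19, 81, 115.
Linear molecule, 3 cuts → 4 fragments:
  1–19 → 19 bp
  20–81 → 62 bp
  82–115 → 34 bp
  116–168 → 53 bp
Sorted largest to smallest: 62, 53, 34, 19 bp.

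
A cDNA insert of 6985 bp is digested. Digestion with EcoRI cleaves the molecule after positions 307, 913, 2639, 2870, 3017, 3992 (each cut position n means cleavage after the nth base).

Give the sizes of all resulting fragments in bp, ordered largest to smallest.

Linear molecule, 6 cuts → 7 fragments:
  307 − 0 = 307 bp
  913 − 307 = 606 bp
  2639 − 913 = 1726 bp
  2870 − 2639 = 231 bp
  3017 − 2870 = 147 bp
  3992 − 3017 = 975 bp
  6985 − 3992 = 2993 bp
Sorted largest to smallest: 2993, 1726, 975, 606, 307, 231, 147 bp.

2993, 1726, 975, 606, 307, 231, 147 bp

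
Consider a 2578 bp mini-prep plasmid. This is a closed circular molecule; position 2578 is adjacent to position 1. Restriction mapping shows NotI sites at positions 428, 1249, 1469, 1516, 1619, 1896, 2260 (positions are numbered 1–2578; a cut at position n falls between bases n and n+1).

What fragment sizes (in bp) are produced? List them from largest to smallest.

Circular molecule, 7 cuts → 7 fragments:
  1249 − 428 = 821 bp
  1469 − 1249 = 220 bp
  1516 − 1469 = 47 bp
  1619 − 1516 = 103 bp
  1896 − 1619 = 277 bp
  2260 − 1896 = 364 bp
  wrap: 2578 − 2260 + 428 = 746 bp
Sorted largest to smallest: 821, 746, 364, 277, 220, 103, 47 bp.

821, 746, 364, 277, 220, 103, 47 bp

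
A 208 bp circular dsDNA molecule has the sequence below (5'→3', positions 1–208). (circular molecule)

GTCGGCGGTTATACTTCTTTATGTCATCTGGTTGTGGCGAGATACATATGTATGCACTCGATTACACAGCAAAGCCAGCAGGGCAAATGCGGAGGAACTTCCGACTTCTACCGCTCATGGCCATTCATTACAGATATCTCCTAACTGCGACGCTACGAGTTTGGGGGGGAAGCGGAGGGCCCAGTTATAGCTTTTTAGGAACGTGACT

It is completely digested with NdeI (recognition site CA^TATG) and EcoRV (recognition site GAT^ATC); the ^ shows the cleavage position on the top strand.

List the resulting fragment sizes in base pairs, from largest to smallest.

The NdeI site (CATATG) starts at position 45.
NdeI cuts after base 2 of each site, so after position 46.
The EcoRV site (GATATC) starts at position 133.
EcoRV cuts after base 3 of each site, so after position 135.
Combined cut positions: 46, 135.
Circular molecule, 2 cuts → 2 fragments:
  47–135 → 89 bp
  136–208 then 1–46 → 73 + 46 = 119 bp
Sorted largest to smallest: 119, 89 bp.

119, 89 bp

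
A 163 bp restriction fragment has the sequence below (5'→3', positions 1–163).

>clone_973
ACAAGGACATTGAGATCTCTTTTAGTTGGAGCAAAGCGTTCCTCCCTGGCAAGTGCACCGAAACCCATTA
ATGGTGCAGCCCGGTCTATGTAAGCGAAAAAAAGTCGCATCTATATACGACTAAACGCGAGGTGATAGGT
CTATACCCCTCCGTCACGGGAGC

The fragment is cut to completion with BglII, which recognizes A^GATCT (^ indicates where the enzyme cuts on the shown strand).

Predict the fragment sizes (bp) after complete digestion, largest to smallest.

The BglII site (AGATCT) starts at position 13.
BglII cuts after the first base of each site, so after position 13.
Linear molecule, 1 cut → 2 fragments:
  1–13 → 13 bp
  14–163 → 150 bp
Sorted largest to smallest: 150, 13 bp.

150, 13 bp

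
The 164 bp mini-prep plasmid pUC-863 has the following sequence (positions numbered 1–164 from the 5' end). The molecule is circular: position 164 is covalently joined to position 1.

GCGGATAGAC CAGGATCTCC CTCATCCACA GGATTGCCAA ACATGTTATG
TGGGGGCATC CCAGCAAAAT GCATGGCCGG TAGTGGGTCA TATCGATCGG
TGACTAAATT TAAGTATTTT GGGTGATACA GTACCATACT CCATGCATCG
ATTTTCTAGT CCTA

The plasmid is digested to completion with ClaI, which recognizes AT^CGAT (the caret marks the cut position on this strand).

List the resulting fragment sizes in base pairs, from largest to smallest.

109, 55 bp

ClaI sites (ATCGAT) start at positions 92, 147.
ClaI cuts after base 2 of each site, so after positions 93, 148.
Circular molecule, 2 cuts → 2 fragments:
  94–148 → 55 bp
  149–164 then 1–93 → 16 + 93 = 109 bp
Sorted largest to smallest: 109, 55 bp.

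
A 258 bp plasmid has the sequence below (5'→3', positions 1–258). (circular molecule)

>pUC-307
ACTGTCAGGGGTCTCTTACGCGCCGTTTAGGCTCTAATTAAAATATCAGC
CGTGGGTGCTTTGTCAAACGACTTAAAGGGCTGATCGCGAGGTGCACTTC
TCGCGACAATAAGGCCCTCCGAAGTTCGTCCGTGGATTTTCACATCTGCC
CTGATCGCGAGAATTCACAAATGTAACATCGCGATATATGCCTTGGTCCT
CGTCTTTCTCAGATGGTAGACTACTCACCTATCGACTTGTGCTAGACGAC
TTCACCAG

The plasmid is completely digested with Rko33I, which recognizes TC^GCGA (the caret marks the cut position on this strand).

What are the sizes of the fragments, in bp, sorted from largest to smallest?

164, 54, 24, 16 bp

Rko33I sites (TCGCGA) start at positions 85, 101, 155, 179.
Rko33I cuts after base 2 of each site, so after positions 86, 102, 156, 180.
Circular molecule, 4 cuts → 4 fragments:
  87–102 → 16 bp
  103–156 → 54 bp
  157–180 → 24 bp
  181–258 then 1–86 → 78 + 86 = 164 bp
Sorted largest to smallest: 164, 54, 24, 16 bp.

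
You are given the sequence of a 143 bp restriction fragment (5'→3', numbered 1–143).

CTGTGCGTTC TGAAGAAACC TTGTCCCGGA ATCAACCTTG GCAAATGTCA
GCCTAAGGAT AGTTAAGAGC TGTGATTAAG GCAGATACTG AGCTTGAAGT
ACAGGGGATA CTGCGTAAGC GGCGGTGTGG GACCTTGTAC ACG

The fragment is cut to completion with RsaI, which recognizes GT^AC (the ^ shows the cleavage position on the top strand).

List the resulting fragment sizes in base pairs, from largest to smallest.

100, 38, 5 bp

RsaI sites (GTAC) start at positions 99, 137.
RsaI cuts after base 2 of each site, so after positions 100, 138.
Linear molecule, 2 cuts → 3 fragments:
  1–100 → 100 bp
  101–138 → 38 bp
  139–143 → 5 bp
Sorted largest to smallest: 100, 38, 5 bp.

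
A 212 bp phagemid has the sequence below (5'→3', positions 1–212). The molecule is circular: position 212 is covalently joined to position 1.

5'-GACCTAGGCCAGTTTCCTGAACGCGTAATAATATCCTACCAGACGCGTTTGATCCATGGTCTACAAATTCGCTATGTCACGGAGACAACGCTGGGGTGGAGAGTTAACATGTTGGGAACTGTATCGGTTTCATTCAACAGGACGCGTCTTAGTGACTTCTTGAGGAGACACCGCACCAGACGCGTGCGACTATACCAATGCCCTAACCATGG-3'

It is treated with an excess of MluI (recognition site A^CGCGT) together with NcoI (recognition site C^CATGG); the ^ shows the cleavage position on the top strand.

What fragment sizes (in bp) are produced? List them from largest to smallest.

88, 38, 27, 26, 22, 11 bp

MluI sites (ACGCGT) start at positions 21, 43, 142, 180.
MluI cuts after the first base of each site, so after positions 21, 43, 142, 180.
NcoI sites (CCATGG) start at positions 54, 207.
NcoI cuts after the first base of each site, so after positions 54, 207.
Combined cut positions: 21, 43, 54, 142, 180, 207.
Circular molecule, 6 cuts → 6 fragments:
  22–43 → 22 bp
  44–54 → 11 bp
  55–142 → 88 bp
  143–180 → 38 bp
  181–207 → 27 bp
  208–212 then 1–21 → 5 + 21 = 26 bp
Sorted largest to smallest: 88, 38, 27, 26, 22, 11 bp.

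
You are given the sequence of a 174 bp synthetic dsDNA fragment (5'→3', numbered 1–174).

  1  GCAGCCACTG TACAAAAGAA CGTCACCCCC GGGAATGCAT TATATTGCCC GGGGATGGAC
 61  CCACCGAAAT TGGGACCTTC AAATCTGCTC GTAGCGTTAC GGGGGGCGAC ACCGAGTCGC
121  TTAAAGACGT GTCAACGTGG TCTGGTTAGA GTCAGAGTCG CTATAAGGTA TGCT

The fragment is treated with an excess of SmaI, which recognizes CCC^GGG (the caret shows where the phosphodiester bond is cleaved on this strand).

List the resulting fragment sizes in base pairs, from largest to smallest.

124, 30, 20 bp

SmaI sites (CCCGGG) start at positions 28, 48.
SmaI cuts after base 3 of each site, so after positions 30, 50.
Linear molecule, 2 cuts → 3 fragments:
  1–30 → 30 bp
  31–50 → 20 bp
  51–174 → 124 bp
Sorted largest to smallest: 124, 30, 20 bp.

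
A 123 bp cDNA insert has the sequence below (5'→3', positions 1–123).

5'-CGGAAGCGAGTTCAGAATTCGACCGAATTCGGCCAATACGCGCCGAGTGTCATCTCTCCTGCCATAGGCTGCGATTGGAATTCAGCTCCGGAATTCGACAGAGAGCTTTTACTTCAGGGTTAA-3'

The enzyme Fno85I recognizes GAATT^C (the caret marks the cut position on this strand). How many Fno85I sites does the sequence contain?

4

GAATTC occurs starting at positions 15, 25, 78, 91.
Fno85I cuts at 4 sites.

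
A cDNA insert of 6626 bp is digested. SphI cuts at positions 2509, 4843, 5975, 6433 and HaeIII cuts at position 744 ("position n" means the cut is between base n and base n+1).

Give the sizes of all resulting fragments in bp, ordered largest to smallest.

2334, 1765, 1132, 744, 458, 193 bp

Combined cut positions (sorted): 744, 2509, 4843, 5975, 6433.
Linear molecule, 5 cuts → 6 fragments:
  744 − 0 = 744 bp
  2509 − 744 = 1765 bp
  4843 − 2509 = 2334 bp
  5975 − 4843 = 1132 bp
  6433 − 5975 = 458 bp
  6626 − 6433 = 193 bp
Sorted largest to smallest: 2334, 1765, 1132, 744, 458, 193 bp.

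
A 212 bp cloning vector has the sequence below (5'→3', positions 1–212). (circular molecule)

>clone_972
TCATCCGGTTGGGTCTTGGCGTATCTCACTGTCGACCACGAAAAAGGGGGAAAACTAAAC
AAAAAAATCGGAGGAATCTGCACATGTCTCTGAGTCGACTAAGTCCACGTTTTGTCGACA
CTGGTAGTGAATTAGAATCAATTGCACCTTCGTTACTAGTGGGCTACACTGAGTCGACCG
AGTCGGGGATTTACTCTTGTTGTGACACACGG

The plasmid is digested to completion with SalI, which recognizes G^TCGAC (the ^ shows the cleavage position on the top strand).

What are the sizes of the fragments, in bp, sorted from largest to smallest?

SalI sites (GTCGAC) start at positions 31, 94, 114, 173.
SalI cuts after the first base of each site, so after positions 31, 94, 114, 173.
Circular molecule, 4 cuts → 4 fragments:
  32–94 → 63 bp
  95–114 → 20 bp
  115–173 → 59 bp
  174–212 then 1–31 → 39 + 31 = 70 bp
Sorted largest to smallest: 70, 63, 59, 20 bp.

70, 63, 59, 20 bp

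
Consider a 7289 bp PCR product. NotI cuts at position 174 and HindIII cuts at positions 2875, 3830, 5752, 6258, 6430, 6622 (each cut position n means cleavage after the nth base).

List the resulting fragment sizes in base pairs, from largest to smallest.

2701, 1922, 955, 667, 506, 192, 174, 172 bp

Combined cut positions (sorted): 174, 2875, 3830, 5752, 6258, 6430, 6622.
Linear molecule, 7 cuts → 8 fragments:
  174 − 0 = 174 bp
  2875 − 174 = 2701 bp
  3830 − 2875 = 955 bp
  5752 − 3830 = 1922 bp
  6258 − 5752 = 506 bp
  6430 − 6258 = 172 bp
  6622 − 6430 = 192 bp
  7289 − 6622 = 667 bp
Sorted largest to smallest: 2701, 1922, 955, 667, 506, 192, 174, 172 bp.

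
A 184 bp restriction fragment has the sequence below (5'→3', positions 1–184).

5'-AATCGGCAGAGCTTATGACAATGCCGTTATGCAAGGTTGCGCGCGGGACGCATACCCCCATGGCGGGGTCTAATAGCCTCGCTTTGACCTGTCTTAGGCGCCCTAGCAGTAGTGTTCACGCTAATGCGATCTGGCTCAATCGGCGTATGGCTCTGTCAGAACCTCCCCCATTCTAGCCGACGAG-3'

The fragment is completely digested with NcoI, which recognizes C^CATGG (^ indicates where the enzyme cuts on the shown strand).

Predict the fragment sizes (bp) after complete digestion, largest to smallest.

126, 58 bp

The NcoI site (CCATGG) starts at position 58.
NcoI cuts after the first base of each site, so after position 58.
Linear molecule, 1 cut → 2 fragments:
  1–58 → 58 bp
  59–184 → 126 bp
Sorted largest to smallest: 126, 58 bp.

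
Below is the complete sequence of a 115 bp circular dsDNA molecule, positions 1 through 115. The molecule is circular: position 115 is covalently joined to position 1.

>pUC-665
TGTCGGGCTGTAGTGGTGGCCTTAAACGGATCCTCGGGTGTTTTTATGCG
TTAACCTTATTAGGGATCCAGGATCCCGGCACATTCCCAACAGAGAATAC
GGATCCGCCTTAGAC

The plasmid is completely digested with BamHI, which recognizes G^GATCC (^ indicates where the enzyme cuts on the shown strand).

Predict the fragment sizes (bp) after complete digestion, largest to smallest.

BamHI sites (GGATCC) start at positions 28, 64, 71, 101.
BamHI cuts after the first base of each site, so after positions 28, 64, 71, 101.
Circular molecule, 4 cuts → 4 fragments:
  29–64 → 36 bp
  65–71 → 7 bp
  72–101 → 30 bp
  102–115 then 1–28 → 14 + 28 = 42 bp
Sorted largest to smallest: 42, 36, 30, 7 bp.

42, 36, 30, 7 bp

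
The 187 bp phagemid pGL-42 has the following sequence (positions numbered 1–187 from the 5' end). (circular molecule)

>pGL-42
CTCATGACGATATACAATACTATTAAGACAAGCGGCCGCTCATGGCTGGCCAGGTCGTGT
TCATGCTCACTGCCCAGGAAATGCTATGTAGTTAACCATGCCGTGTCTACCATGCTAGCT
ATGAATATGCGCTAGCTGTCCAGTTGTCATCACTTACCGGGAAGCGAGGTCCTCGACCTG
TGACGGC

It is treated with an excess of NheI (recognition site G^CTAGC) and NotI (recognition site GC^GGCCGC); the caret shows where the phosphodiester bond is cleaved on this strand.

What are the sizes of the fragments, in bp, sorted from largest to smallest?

NheI sites (GCTAGC) start at positions 114, 131.
NheI cuts after the first base of each site, so after positions 114, 131.
The NotI site (GCGGCCGC) starts at position 32.
NotI cuts after base 2 of each site, so after position 33.
Combined cut positions: 33, 114, 131.
Circular molecule, 3 cuts → 3 fragments:
  34–114 → 81 bp
  115–131 → 17 bp
  132–187 then 1–33 → 56 + 33 = 89 bp
Sorted largest to smallest: 89, 81, 17 bp.

89, 81, 17 bp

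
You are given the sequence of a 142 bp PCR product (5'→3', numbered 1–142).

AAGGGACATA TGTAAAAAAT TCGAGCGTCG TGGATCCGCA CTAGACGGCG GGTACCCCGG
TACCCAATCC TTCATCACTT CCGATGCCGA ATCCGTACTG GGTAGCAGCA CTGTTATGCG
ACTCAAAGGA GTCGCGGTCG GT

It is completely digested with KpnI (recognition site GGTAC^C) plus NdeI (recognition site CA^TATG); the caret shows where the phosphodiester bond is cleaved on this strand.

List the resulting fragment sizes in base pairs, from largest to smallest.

79, 47, 8, 8 bp

KpnI sites (GGTACC) start at positions 51, 59.
KpnI cuts after base 5 of each site (before the last base), so after positions 55, 63.
The NdeI site (CATATG) starts at position 7.
NdeI cuts after base 2 of each site, so after position 8.
Combined cut positions: 8, 55, 63.
Linear molecule, 3 cuts → 4 fragments:
  1–8 → 8 bp
  9–55 → 47 bp
  56–63 → 8 bp
  64–142 → 79 bp
Sorted largest to smallest: 79, 47, 8, 8 bp.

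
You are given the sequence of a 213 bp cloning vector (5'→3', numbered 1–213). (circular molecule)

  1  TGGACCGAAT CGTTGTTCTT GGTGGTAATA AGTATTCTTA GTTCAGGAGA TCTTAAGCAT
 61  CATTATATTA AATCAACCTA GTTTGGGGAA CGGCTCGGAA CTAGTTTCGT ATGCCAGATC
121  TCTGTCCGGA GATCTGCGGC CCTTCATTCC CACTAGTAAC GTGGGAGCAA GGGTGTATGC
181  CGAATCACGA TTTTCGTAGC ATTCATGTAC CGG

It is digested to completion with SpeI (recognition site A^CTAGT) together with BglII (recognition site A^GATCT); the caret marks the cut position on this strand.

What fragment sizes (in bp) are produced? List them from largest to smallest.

109, 52, 22, 16, 14 bp

SpeI sites (ACTAGT) start at positions 100, 152.
SpeI cuts after the first base of each site, so after positions 100, 152.
BglII sites (AGATCT) start at positions 48, 116, 130.
BglII cuts after the first base of each site, so after positions 48, 116, 130.
Combined cut positions: 48, 100, 116, 130, 152.
Circular molecule, 5 cuts → 5 fragments:
  49–100 → 52 bp
  101–116 → 16 bp
  117–130 → 14 bp
  131–152 → 22 bp
  153–213 then 1–48 → 61 + 48 = 109 bp
Sorted largest to smallest: 109, 52, 22, 16, 14 bp.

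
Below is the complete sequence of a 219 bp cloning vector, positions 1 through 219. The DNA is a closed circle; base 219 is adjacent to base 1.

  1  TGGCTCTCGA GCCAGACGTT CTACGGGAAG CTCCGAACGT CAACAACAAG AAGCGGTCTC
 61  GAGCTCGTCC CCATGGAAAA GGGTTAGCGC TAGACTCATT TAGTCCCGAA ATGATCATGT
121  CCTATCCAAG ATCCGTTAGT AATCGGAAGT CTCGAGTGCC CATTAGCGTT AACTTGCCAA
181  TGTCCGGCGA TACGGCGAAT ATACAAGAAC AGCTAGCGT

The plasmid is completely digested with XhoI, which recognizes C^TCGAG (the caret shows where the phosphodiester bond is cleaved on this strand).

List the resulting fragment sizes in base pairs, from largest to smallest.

XhoI sites (CTCGAG) start at positions 6, 58, 151.
XhoI cuts after the first base of each site, so after positions 6, 58, 151.
Circular molecule, 3 cuts → 3 fragments:
  7–58 → 52 bp
  59–151 → 93 bp
  152–219 then 1–6 → 68 + 6 = 74 bp
Sorted largest to smallest: 93, 74, 52 bp.

93, 74, 52 bp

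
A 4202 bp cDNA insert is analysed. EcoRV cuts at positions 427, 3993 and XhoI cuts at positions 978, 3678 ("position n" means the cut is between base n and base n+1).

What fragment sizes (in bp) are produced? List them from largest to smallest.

Combined cut positions (sorted): 427, 978, 3678, 3993.
Linear molecule, 4 cuts → 5 fragments:
  427 − 0 = 427 bp
  978 − 427 = 551 bp
  3678 − 978 = 2700 bp
  3993 − 3678 = 315 bp
  4202 − 3993 = 209 bp
Sorted largest to smallest: 2700, 551, 427, 315, 209 bp.

2700, 551, 427, 315, 209 bp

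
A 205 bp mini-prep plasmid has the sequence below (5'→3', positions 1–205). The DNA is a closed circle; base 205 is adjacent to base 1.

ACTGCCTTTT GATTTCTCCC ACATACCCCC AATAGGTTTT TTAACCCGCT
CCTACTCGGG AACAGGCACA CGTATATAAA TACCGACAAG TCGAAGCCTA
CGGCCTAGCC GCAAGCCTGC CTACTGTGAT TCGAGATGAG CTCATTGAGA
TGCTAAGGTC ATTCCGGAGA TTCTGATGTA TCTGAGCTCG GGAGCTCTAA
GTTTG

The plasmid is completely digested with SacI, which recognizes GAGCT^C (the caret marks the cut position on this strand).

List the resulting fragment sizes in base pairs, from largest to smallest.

SacI sites (GAGCTC) start at positions 138, 184, 192.
SacI cuts after base 5 of each site (before the last base), so after positions 142, 188, 196.
Circular molecule, 3 cuts → 3 fragments:
  143–188 → 46 bp
  189–196 → 8 bp
  197–205 then 1–142 → 9 + 142 = 151 bp
Sorted largest to smallest: 151, 46, 8 bp.

151, 46, 8 bp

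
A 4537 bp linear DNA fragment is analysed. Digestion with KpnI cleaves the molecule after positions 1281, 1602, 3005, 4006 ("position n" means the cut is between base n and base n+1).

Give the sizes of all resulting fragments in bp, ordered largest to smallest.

1403, 1281, 1001, 531, 321 bp

Linear molecule, 4 cuts → 5 fragments:
  1281 − 0 = 1281 bp
  1602 − 1281 = 321 bp
  3005 − 1602 = 1403 bp
  4006 − 3005 = 1001 bp
  4537 − 4006 = 531 bp
Sorted largest to smallest: 1403, 1281, 1001, 531, 321 bp.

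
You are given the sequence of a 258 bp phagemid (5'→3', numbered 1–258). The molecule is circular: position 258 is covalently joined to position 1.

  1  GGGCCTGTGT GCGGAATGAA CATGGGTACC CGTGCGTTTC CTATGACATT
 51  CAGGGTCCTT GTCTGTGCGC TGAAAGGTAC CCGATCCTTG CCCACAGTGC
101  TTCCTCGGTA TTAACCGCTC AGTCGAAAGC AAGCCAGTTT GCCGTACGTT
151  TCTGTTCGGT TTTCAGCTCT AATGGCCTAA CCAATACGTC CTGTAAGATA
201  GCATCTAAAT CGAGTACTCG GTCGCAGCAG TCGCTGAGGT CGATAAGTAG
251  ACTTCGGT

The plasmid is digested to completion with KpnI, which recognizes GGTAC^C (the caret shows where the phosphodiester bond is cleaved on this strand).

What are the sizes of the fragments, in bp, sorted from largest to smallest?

207, 51 bp

KpnI sites (GGTACC) start at positions 25, 76.
KpnI cuts after base 5 of each site (before the last base), so after positions 29, 80.
Circular molecule, 2 cuts → 2 fragments:
  30–80 → 51 bp
  81–258 then 1–29 → 178 + 29 = 207 bp
Sorted largest to smallest: 207, 51 bp.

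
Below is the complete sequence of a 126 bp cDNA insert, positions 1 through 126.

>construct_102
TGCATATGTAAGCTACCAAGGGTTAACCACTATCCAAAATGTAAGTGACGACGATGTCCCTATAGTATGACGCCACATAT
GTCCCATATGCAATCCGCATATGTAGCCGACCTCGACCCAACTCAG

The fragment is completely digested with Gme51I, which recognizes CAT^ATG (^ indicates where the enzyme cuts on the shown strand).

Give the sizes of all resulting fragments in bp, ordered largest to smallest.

Gme51I sites (CATATG) start at positions 3, 76, 85, 98.
Gme51I cuts after base 3 of each site, so after positions 5, 78, 87, 100.
Linear molecule, 4 cuts → 5 fragments:
  1–5 → 5 bp
  6–78 → 73 bp
  79–87 → 9 bp
  88–100 → 13 bp
  101–126 → 26 bp
Sorted largest to smallest: 73, 26, 13, 9, 5 bp.

73, 26, 13, 9, 5 bp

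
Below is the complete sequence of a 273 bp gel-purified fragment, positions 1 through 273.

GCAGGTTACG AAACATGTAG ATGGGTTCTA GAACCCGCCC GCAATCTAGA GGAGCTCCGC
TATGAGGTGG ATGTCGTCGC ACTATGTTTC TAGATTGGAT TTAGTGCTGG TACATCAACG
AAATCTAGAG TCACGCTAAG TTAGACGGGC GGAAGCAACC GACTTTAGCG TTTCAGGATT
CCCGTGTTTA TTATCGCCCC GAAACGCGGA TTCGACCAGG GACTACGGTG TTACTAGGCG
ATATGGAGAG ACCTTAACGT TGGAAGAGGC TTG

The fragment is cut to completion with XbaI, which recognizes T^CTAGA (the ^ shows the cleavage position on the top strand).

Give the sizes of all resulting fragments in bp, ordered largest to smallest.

149, 44, 35, 27, 18 bp

XbaI sites (TCTAGA) start at positions 27, 45, 89, 124.
XbaI cuts after the first base of each site, so after positions 27, 45, 89, 124.
Linear molecule, 4 cuts → 5 fragments:
  1–27 → 27 bp
  28–45 → 18 bp
  46–89 → 44 bp
  90–124 → 35 bp
  125–273 → 149 bp
Sorted largest to smallest: 149, 44, 35, 27, 18 bp.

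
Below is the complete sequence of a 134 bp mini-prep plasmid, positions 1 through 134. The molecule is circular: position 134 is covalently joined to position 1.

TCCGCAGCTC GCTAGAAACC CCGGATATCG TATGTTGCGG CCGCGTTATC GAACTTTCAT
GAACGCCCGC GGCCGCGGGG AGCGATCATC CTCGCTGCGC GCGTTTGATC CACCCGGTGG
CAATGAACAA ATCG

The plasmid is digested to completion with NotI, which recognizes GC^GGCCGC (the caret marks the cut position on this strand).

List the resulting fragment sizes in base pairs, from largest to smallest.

102, 32 bp

NotI sites (GCGGCCGC) start at positions 37, 69.
NotI cuts after base 2 of each site, so after positions 38, 70.
Circular molecule, 2 cuts → 2 fragments:
  39–70 → 32 bp
  71–134 then 1–38 → 64 + 38 = 102 bp
Sorted largest to smallest: 102, 32 bp.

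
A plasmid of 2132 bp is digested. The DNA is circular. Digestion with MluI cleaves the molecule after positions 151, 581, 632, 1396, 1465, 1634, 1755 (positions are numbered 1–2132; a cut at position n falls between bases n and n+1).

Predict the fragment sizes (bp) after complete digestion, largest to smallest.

764, 528, 430, 169, 121, 69, 51 bp

Circular molecule, 7 cuts → 7 fragments:
  581 − 151 = 430 bp
  632 − 581 = 51 bp
  1396 − 632 = 764 bp
  1465 − 1396 = 69 bp
  1634 − 1465 = 169 bp
  1755 − 1634 = 121 bp
  wrap: 2132 − 1755 + 151 = 528 bp
Sorted largest to smallest: 764, 528, 430, 169, 121, 69, 51 bp.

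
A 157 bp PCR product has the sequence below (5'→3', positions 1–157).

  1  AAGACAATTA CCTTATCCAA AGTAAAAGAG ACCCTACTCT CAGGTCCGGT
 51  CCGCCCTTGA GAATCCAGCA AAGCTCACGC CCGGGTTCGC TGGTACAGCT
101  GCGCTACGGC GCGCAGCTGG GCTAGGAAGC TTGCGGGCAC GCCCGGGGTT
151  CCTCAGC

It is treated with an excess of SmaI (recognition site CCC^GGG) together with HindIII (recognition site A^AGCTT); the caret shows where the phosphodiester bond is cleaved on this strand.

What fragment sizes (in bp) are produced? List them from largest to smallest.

SmaI sites (CCCGGG) start at positions 80, 142.
SmaI cuts after base 3 of each site, so after positions 82, 144.
The HindIII site (AAGCTT) starts at position 127.
HindIII cuts after the first base of each site, so after position 127.
Combined cut positions: 82, 127, 144.
Linear molecule, 3 cuts → 4 fragments:
  1–82 → 82 bp
  83–127 → 45 bp
  128–144 → 17 bp
  145–157 → 13 bp
Sorted largest to smallest: 82, 45, 17, 13 bp.

82, 45, 17, 13 bp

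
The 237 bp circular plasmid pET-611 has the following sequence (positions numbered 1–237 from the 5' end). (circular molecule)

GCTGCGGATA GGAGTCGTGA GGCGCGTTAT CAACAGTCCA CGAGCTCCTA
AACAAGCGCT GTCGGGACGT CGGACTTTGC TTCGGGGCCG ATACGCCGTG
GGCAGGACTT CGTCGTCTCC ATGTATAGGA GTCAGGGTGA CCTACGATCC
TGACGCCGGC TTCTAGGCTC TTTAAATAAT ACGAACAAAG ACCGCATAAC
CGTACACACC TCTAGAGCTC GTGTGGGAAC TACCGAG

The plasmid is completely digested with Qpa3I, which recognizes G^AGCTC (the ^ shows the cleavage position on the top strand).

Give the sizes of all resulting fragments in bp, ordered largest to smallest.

Qpa3I sites (GAGCTC) start at positions 42, 215.
Qpa3I cuts after the first base of each site, so after positions 42, 215.
Circular molecule, 2 cuts → 2 fragments:
  43–215 → 173 bp
  216–237 then 1–42 → 22 + 42 = 64 bp
Sorted largest to smallest: 173, 64 bp.

173, 64 bp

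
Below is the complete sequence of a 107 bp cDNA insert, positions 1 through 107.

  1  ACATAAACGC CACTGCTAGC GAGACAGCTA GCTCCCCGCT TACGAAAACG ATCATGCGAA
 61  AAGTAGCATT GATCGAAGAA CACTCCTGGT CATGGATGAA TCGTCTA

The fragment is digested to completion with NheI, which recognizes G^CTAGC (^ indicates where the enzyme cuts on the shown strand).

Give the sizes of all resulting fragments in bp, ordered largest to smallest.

80, 15, 12 bp

NheI sites (GCTAGC) start at positions 15, 27.
NheI cuts after the first base of each site, so after positions 15, 27.
Linear molecule, 2 cuts → 3 fragments:
  1–15 → 15 bp
  16–27 → 12 bp
  28–107 → 80 bp
Sorted largest to smallest: 80, 15, 12 bp.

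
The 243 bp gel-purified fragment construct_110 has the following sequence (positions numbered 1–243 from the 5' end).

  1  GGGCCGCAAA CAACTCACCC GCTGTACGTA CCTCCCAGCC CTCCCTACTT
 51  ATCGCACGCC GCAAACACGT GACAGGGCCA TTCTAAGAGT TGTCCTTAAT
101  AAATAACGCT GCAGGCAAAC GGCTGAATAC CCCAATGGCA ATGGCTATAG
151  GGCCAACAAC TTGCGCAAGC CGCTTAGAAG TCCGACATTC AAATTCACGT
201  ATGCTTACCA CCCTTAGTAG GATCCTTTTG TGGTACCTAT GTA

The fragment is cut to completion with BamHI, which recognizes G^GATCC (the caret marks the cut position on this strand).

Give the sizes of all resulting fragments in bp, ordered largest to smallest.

220, 23 bp

The BamHI site (GGATCC) starts at position 220.
BamHI cuts after the first base of each site, so after position 220.
Linear molecule, 1 cut → 2 fragments:
  1–220 → 220 bp
  221–243 → 23 bp
Sorted largest to smallest: 220, 23 bp.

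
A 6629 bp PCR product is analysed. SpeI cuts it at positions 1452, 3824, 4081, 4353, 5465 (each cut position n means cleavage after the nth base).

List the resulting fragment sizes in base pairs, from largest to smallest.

2372, 1452, 1164, 1112, 272, 257 bp

Linear molecule, 5 cuts → 6 fragments:
  1452 − 0 = 1452 bp
  3824 − 1452 = 2372 bp
  4081 − 3824 = 257 bp
  4353 − 4081 = 272 bp
  5465 − 4353 = 1112 bp
  6629 − 5465 = 1164 bp
Sorted largest to smallest: 2372, 1452, 1164, 1112, 272, 257 bp.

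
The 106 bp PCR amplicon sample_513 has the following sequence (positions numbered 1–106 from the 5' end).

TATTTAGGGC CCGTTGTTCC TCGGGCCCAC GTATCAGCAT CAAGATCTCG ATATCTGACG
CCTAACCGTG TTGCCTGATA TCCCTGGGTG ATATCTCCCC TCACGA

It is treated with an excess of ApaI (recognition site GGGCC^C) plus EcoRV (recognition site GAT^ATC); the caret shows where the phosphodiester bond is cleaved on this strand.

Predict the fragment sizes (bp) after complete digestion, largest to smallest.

27, 25, 16, 14, 13, 11 bp

ApaI sites (GGGCCC) start at positions 7, 23.
ApaI cuts after base 5 of each site (before the last base), so after positions 11, 27.
EcoRV sites (GATATC) start at positions 50, 77, 90.
EcoRV cuts after base 3 of each site, so after positions 52, 79, 92.
Combined cut positions: 11, 27, 52, 79, 92.
Linear molecule, 5 cuts → 6 fragments:
  1–11 → 11 bp
  12–27 → 16 bp
  28–52 → 25 bp
  53–79 → 27 bp
  80–92 → 13 bp
  93–106 → 14 bp
Sorted largest to smallest: 27, 25, 16, 14, 13, 11 bp.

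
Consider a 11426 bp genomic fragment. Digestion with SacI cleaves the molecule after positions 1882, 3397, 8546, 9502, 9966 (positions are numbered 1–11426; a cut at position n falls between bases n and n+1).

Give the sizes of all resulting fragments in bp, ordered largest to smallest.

Linear molecule, 5 cuts → 6 fragments:
  1882 − 0 = 1882 bp
  3397 − 1882 = 1515 bp
  8546 − 3397 = 5149 bp
  9502 − 8546 = 956 bp
  9966 − 9502 = 464 bp
  11426 − 9966 = 1460 bp
Sorted largest to smallest: 5149, 1882, 1515, 1460, 956, 464 bp.

5149, 1882, 1515, 1460, 956, 464 bp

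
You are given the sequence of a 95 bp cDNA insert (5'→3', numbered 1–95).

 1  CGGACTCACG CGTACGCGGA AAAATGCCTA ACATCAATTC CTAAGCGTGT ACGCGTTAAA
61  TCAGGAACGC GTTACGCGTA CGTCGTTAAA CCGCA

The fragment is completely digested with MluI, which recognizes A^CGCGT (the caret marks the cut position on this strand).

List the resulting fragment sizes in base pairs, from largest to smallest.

43, 21, 16, 8, 7 bp

MluI sites (ACGCGT) start at positions 8, 51, 67, 74.
MluI cuts after the first base of each site, so after positions 8, 51, 67, 74.
Linear molecule, 4 cuts → 5 fragments:
  1–8 → 8 bp
  9–51 → 43 bp
  52–67 → 16 bp
  68–74 → 7 bp
  75–95 → 21 bp
Sorted largest to smallest: 43, 21, 16, 8, 7 bp.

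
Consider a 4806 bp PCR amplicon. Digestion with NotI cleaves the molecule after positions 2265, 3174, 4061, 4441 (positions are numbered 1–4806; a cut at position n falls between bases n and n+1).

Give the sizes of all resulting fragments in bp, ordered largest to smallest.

Linear molecule, 4 cuts → 5 fragments:
  2265 − 0 = 2265 bp
  3174 − 2265 = 909 bp
  4061 − 3174 = 887 bp
  4441 − 4061 = 380 bp
  4806 − 4441 = 365 bp
Sorted largest to smallest: 2265, 909, 887, 380, 365 bp.

2265, 909, 887, 380, 365 bp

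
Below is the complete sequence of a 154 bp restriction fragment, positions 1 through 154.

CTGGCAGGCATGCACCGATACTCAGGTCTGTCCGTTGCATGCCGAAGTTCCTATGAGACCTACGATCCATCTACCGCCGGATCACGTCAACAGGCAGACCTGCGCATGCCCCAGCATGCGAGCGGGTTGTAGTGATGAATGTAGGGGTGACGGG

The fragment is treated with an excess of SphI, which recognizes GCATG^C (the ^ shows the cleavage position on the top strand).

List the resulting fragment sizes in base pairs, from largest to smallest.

67, 36, 29, 12, 10 bp

SphI sites (GCATGC) start at positions 8, 37, 104, 114.
SphI cuts after base 5 of each site (before the last base), so after positions 12, 41, 108, 118.
Linear molecule, 4 cuts → 5 fragments:
  1–12 → 12 bp
  13–41 → 29 bp
  42–108 → 67 bp
  109–118 → 10 bp
  119–154 → 36 bp
Sorted largest to smallest: 67, 36, 29, 12, 10 bp.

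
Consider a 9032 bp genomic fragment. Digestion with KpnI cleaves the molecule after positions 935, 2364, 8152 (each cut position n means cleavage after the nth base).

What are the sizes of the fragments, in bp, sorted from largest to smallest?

5788, 1429, 935, 880 bp

Linear molecule, 3 cuts → 4 fragments:
  935 − 0 = 935 bp
  2364 − 935 = 1429 bp
  8152 − 2364 = 5788 bp
  9032 − 8152 = 880 bp
Sorted largest to smallest: 5788, 1429, 935, 880 bp.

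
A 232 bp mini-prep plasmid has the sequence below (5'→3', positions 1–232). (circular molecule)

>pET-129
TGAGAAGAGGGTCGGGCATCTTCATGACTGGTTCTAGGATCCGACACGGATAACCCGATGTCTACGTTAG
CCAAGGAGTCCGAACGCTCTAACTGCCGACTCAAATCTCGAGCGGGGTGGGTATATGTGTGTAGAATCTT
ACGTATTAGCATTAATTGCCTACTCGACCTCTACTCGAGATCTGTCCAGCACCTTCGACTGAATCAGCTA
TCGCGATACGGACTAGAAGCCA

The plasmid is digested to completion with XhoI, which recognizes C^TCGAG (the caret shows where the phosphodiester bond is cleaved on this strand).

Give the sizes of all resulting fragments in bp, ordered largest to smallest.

XhoI sites (CTCGAG) start at positions 107, 174.
XhoI cuts after the first base of each site, so after positions 107, 174.
Circular molecule, 2 cuts → 2 fragments:
  108–174 → 67 bp
  175–232 then 1–107 → 58 + 107 = 165 bp
Sorted largest to smallest: 165, 67 bp.

165, 67 bp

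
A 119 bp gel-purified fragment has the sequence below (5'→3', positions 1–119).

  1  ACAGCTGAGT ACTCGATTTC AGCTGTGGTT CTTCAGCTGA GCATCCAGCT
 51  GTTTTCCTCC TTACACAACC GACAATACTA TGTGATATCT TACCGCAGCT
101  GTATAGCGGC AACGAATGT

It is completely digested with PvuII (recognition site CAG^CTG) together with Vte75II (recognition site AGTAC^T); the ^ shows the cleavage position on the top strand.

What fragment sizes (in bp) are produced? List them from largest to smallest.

50, 21, 14, 12, 10, 8, 4 bp

PvuII sites (CAGCTG) start at positions 2, 20, 34, 46, 96.
PvuII cuts after base 3 of each site, so after positions 4, 22, 36, 48, 98.
The Vte75II site (AGTACT) starts at position 8.
Vte75II cuts after base 5 of each site (before the last base), so after position 12.
Combined cut positions: 4, 12, 22, 36, 48, 98.
Linear molecule, 6 cuts → 7 fragments:
  1–4 → 4 bp
  5–12 → 8 bp
  13–22 → 10 bp
  23–36 → 14 bp
  37–48 → 12 bp
  49–98 → 50 bp
  99–119 → 21 bp
Sorted largest to smallest: 50, 21, 14, 12, 10, 8, 4 bp.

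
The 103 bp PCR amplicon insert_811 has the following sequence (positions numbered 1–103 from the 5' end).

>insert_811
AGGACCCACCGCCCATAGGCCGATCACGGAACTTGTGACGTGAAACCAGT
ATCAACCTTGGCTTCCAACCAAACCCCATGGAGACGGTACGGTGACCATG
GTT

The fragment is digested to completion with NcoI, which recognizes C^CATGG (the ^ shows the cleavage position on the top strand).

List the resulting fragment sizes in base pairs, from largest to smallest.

NcoI sites (CCATGG) start at positions 76, 96.
NcoI cuts after the first base of each site, so after positions 76, 96.
Linear molecule, 2 cuts → 3 fragments:
  1–76 → 76 bp
  77–96 → 20 bp
  97–103 → 7 bp
Sorted largest to smallest: 76, 20, 7 bp.

76, 20, 7 bp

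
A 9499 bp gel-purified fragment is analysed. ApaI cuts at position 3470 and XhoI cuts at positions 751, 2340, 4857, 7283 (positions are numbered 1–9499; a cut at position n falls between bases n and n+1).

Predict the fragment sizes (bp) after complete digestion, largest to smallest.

Combined cut positions (sorted): 751, 2340, 3470, 4857, 7283.
Linear molecule, 5 cuts → 6 fragments:
  751 − 0 = 751 bp
  2340 − 751 = 1589 bp
  3470 − 2340 = 1130 bp
  4857 − 3470 = 1387 bp
  7283 − 4857 = 2426 bp
  9499 − 7283 = 2216 bp
Sorted largest to smallest: 2426, 2216, 1589, 1387, 1130, 751 bp.

2426, 2216, 1589, 1387, 1130, 751 bp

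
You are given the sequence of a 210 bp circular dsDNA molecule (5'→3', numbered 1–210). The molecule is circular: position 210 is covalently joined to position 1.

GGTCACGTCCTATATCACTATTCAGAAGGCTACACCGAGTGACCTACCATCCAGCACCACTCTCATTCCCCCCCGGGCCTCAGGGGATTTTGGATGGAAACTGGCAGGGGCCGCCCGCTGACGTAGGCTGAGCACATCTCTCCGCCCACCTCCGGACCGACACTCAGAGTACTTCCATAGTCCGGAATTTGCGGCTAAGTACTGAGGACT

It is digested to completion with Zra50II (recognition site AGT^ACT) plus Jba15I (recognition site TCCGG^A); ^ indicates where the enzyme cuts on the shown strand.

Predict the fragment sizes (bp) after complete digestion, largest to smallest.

Zra50II sites (AGTACT) start at positions 168, 198.
Zra50II cuts after base 3 of each site, so after positions 170, 200.
Jba15I sites (TCCGGA) start at positions 151, 181.
Jba15I cuts after base 5 of each site (before the last base), so after positions 155, 185.
Combined cut positions: 155, 170, 185, 200.
Circular molecule, 4 cuts → 4 fragments:
  156–170 → 15 bp
  171–185 → 15 bp
  186–200 → 15 bp
  201–210 then 1–155 → 10 + 155 = 165 bp
Sorted largest to smallest: 165, 15, 15, 15 bp.

165, 15, 15, 15 bp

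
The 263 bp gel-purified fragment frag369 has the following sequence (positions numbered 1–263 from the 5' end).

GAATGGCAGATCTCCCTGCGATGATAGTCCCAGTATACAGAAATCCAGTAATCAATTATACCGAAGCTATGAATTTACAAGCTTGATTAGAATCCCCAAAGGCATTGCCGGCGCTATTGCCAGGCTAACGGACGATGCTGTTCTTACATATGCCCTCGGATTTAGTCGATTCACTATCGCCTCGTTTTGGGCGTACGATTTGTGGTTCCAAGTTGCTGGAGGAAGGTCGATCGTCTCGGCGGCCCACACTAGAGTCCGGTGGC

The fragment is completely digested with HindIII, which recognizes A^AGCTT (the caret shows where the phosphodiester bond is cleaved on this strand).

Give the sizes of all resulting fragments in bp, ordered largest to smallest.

The HindIII site (AAGCTT) starts at position 79.
HindIII cuts after the first base of each site, so after position 79.
Linear molecule, 1 cut → 2 fragments:
  1–79 → 79 bp
  80–263 → 184 bp
Sorted largest to smallest: 184, 79 bp.

184, 79 bp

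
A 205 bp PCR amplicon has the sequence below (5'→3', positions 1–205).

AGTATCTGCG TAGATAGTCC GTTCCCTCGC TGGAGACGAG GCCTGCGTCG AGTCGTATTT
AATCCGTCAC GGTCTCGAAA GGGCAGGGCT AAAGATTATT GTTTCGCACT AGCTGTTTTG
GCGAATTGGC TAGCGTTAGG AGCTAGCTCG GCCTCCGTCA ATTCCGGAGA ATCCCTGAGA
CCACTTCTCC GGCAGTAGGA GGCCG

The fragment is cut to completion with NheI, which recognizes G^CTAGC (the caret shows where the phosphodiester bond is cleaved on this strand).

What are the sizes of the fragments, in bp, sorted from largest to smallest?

129, 63, 13 bp

NheI sites (GCTAGC) start at positions 129, 142.
NheI cuts after the first base of each site, so after positions 129, 142.
Linear molecule, 2 cuts → 3 fragments:
  1–129 → 129 bp
  130–142 → 13 bp
  143–205 → 63 bp
Sorted largest to smallest: 129, 63, 13 bp.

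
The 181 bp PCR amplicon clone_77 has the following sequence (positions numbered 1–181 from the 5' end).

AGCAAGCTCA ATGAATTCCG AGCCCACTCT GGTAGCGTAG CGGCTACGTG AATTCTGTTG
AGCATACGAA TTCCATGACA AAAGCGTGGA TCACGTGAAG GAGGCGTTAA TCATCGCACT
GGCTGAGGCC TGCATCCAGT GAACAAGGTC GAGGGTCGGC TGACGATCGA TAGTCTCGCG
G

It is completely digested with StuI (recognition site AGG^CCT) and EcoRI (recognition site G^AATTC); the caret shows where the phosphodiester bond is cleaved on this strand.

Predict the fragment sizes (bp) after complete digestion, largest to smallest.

60, 53, 37, 18, 13 bp

The StuI site (AGGCCT) starts at position 126.
StuI cuts after base 3 of each site, so after position 128.
EcoRI sites (GAATTC) start at positions 13, 50, 68.
EcoRI cuts after the first base of each site, so after positions 13, 50, 68.
Combined cut positions: 13, 50, 68, 128.
Linear molecule, 4 cuts → 5 fragments:
  1–13 → 13 bp
  14–50 → 37 bp
  51–68 → 18 bp
  69–128 → 60 bp
  129–181 → 53 bp
Sorted largest to smallest: 60, 53, 37, 18, 13 bp.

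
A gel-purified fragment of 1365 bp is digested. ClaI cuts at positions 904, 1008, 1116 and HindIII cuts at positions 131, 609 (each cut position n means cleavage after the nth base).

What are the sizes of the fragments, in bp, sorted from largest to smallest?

Combined cut positions (sorted): 131, 609, 904, 1008, 1116.
Linear molecule, 5 cuts → 6 fragments:
  131 − 0 = 131 bp
  609 − 131 = 478 bp
  904 − 609 = 295 bp
  1008 − 904 = 104 bp
  1116 − 1008 = 108 bp
  1365 − 1116 = 249 bp
Sorted largest to smallest: 478, 295, 249, 131, 108, 104 bp.

478, 295, 249, 131, 108, 104 bp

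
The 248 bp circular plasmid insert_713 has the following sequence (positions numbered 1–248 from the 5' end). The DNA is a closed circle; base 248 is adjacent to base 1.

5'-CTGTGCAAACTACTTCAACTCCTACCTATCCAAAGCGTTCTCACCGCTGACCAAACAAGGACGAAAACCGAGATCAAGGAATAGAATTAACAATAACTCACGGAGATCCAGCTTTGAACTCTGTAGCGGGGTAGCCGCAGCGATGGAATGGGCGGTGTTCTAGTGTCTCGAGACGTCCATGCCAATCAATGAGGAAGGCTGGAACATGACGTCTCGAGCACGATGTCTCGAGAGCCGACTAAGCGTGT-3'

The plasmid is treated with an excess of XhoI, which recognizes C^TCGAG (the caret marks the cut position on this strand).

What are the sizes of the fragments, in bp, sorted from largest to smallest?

XhoI sites (CTCGAG) start at positions 167, 213, 227.
XhoI cuts after the first base of each site, so after positions 167, 213, 227.
Circular molecule, 3 cuts → 3 fragments:
  168–213 → 46 bp
  214–227 → 14 bp
  228–248 then 1–167 → 21 + 167 = 188 bp
Sorted largest to smallest: 188, 46, 14 bp.

188, 46, 14 bp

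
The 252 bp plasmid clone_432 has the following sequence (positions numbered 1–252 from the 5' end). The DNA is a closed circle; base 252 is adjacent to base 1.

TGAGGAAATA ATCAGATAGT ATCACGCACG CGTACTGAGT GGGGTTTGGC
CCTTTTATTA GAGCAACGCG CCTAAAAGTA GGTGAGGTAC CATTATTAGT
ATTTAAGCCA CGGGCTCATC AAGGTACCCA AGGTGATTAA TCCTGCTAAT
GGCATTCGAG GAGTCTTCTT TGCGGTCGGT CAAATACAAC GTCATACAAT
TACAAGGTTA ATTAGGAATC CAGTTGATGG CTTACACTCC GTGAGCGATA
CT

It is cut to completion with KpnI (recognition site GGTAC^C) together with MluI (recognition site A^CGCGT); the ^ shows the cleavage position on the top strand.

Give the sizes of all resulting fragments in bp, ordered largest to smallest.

153, 62, 37 bp

KpnI sites (GGTACC) start at positions 86, 123.
KpnI cuts after base 5 of each site (before the last base), so after positions 90, 127.
The MluI site (ACGCGT) starts at position 28.
MluI cuts after the first base of each site, so after position 28.
Combined cut positions: 28, 90, 127.
Circular molecule, 3 cuts → 3 fragments:
  29–90 → 62 bp
  91–127 → 37 bp
  128–252 then 1–28 → 125 + 28 = 153 bp
Sorted largest to smallest: 153, 62, 37 bp.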